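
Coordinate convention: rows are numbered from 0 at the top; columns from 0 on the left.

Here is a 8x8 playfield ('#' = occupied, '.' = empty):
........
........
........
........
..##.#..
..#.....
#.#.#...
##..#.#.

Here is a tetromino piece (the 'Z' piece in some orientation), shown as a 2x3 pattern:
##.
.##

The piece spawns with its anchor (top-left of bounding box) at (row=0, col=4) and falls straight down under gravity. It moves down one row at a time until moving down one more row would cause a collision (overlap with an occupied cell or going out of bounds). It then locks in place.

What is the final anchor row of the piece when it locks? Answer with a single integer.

Spawn at (row=0, col=4). Try each row:
  row 0: fits
  row 1: fits
  row 2: fits
  row 3: blocked -> lock at row 2

Answer: 2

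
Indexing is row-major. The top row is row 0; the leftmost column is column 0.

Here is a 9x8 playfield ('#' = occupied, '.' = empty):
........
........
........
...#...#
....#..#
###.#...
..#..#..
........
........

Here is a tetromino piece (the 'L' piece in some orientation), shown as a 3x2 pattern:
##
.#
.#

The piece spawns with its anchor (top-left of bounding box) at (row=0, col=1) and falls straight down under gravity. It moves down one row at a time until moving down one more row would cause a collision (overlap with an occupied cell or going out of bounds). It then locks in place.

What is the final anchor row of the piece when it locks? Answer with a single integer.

Answer: 2

Derivation:
Spawn at (row=0, col=1). Try each row:
  row 0: fits
  row 1: fits
  row 2: fits
  row 3: blocked -> lock at row 2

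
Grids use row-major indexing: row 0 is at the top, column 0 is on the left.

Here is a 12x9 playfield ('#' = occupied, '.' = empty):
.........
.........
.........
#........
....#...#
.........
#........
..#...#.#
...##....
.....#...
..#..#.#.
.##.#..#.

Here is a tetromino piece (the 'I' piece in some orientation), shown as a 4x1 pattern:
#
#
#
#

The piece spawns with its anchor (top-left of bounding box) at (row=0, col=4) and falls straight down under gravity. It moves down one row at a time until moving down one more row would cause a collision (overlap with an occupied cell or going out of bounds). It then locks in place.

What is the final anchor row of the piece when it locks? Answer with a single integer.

Spawn at (row=0, col=4). Try each row:
  row 0: fits
  row 1: blocked -> lock at row 0

Answer: 0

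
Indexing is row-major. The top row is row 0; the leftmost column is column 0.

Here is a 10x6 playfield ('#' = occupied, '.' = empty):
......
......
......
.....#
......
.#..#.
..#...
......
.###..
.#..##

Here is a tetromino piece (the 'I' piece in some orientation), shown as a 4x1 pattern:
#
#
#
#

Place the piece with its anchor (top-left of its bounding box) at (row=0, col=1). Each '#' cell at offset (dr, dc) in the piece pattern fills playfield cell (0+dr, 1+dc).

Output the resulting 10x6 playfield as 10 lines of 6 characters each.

Fill (0+0,1+0) = (0,1)
Fill (0+1,1+0) = (1,1)
Fill (0+2,1+0) = (2,1)
Fill (0+3,1+0) = (3,1)

Answer: .#....
.#....
.#....
.#...#
......
.#..#.
..#...
......
.###..
.#..##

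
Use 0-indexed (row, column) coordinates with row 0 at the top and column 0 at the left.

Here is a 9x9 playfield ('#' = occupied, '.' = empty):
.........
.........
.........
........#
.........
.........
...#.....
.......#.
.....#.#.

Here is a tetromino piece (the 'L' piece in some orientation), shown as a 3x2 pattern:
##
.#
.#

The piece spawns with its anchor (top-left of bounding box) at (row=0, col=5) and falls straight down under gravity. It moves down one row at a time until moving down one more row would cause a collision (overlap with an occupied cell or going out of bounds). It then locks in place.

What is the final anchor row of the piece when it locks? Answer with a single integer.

Answer: 6

Derivation:
Spawn at (row=0, col=5). Try each row:
  row 0: fits
  row 1: fits
  row 2: fits
  row 3: fits
  row 4: fits
  row 5: fits
  row 6: fits
  row 7: blocked -> lock at row 6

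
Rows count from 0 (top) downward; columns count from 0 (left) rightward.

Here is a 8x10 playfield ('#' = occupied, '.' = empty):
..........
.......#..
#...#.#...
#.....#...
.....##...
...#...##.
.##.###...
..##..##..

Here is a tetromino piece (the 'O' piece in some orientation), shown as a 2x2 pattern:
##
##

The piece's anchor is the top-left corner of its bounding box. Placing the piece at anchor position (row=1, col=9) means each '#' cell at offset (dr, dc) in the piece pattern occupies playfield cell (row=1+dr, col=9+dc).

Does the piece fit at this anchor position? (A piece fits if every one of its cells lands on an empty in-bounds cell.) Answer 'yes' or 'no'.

Answer: no

Derivation:
Check each piece cell at anchor (1, 9):
  offset (0,0) -> (1,9): empty -> OK
  offset (0,1) -> (1,10): out of bounds -> FAIL
  offset (1,0) -> (2,9): empty -> OK
  offset (1,1) -> (2,10): out of bounds -> FAIL
All cells valid: no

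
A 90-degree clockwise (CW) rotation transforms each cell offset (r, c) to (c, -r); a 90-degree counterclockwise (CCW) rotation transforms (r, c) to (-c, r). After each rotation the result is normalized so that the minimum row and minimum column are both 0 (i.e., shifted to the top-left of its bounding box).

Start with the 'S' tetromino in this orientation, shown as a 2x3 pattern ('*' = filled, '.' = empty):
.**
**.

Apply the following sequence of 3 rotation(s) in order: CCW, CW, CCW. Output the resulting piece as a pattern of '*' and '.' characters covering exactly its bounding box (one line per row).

Start:
.**
**.
After rotation 1 (CCW):
*.
**
.*
After rotation 2 (CW):
.**
**.
After rotation 3 (CCW):
*.
**
.*

Answer: *.
**
.*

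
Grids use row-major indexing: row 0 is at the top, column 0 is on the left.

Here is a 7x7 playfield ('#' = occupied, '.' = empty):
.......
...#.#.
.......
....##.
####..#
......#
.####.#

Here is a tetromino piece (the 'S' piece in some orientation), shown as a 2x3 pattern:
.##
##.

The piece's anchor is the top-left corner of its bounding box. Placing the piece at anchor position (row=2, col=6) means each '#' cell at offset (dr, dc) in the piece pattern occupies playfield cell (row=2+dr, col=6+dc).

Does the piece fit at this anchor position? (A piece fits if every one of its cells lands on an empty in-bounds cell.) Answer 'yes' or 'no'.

Answer: no

Derivation:
Check each piece cell at anchor (2, 6):
  offset (0,1) -> (2,7): out of bounds -> FAIL
  offset (0,2) -> (2,8): out of bounds -> FAIL
  offset (1,0) -> (3,6): empty -> OK
  offset (1,1) -> (3,7): out of bounds -> FAIL
All cells valid: no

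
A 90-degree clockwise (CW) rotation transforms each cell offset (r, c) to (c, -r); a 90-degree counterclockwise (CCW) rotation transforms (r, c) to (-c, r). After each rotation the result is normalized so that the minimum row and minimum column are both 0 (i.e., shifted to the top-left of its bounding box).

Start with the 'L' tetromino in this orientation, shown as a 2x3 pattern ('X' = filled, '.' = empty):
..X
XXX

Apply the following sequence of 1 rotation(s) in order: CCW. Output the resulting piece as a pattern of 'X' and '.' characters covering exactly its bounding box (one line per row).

Answer: XX
.X
.X

Derivation:
Start:
..X
XXX
After rotation 1 (CCW):
XX
.X
.X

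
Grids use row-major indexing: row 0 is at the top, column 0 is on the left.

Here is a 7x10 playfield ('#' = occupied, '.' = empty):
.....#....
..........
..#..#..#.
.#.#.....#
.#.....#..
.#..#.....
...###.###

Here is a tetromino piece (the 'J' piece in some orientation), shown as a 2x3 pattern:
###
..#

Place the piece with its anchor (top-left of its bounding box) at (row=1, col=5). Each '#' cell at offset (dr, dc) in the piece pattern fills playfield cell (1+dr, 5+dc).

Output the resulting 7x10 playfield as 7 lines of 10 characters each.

Answer: .....#....
.....###..
..#..#.##.
.#.#.....#
.#.....#..
.#..#.....
...###.###

Derivation:
Fill (1+0,5+0) = (1,5)
Fill (1+0,5+1) = (1,6)
Fill (1+0,5+2) = (1,7)
Fill (1+1,5+2) = (2,7)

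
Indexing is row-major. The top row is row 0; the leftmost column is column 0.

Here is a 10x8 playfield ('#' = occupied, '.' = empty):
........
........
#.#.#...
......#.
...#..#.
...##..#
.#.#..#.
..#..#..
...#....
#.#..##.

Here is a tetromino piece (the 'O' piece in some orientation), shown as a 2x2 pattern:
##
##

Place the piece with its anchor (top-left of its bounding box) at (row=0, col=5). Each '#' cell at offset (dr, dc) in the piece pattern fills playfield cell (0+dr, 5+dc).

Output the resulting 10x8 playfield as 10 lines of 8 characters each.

Fill (0+0,5+0) = (0,5)
Fill (0+0,5+1) = (0,6)
Fill (0+1,5+0) = (1,5)
Fill (0+1,5+1) = (1,6)

Answer: .....##.
.....##.
#.#.#...
......#.
...#..#.
...##..#
.#.#..#.
..#..#..
...#....
#.#..##.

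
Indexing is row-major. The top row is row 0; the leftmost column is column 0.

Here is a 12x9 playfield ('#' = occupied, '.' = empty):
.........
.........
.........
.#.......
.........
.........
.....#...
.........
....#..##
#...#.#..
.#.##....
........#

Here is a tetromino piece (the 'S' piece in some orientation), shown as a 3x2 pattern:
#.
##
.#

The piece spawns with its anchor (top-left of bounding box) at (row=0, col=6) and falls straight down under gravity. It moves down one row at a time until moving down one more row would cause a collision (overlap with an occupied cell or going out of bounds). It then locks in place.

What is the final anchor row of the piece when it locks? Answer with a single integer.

Answer: 5

Derivation:
Spawn at (row=0, col=6). Try each row:
  row 0: fits
  row 1: fits
  row 2: fits
  row 3: fits
  row 4: fits
  row 5: fits
  row 6: blocked -> lock at row 5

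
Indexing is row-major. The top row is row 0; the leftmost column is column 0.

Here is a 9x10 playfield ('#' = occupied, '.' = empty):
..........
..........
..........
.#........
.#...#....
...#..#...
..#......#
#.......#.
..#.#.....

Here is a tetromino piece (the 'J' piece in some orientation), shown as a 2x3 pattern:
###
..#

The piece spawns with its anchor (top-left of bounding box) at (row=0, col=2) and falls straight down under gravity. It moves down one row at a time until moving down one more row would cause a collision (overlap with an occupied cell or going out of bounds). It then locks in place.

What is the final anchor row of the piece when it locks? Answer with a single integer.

Spawn at (row=0, col=2). Try each row:
  row 0: fits
  row 1: fits
  row 2: fits
  row 3: fits
  row 4: fits
  row 5: blocked -> lock at row 4

Answer: 4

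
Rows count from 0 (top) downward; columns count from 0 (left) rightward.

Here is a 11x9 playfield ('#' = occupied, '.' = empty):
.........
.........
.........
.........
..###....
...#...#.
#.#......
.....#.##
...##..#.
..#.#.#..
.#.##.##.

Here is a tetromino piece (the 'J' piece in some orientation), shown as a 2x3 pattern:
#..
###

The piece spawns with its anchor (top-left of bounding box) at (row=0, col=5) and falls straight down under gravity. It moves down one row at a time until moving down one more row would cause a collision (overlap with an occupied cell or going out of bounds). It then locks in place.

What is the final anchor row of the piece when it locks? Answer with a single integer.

Answer: 3

Derivation:
Spawn at (row=0, col=5). Try each row:
  row 0: fits
  row 1: fits
  row 2: fits
  row 3: fits
  row 4: blocked -> lock at row 3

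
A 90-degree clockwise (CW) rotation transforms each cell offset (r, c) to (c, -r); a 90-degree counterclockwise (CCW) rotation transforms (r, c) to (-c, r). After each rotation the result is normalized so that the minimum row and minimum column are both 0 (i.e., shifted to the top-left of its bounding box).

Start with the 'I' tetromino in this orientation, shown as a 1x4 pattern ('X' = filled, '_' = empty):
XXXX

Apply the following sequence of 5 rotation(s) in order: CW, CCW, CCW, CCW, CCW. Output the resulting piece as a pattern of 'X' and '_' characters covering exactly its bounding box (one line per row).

Start:
XXXX
After rotation 1 (CW):
X
X
X
X
After rotation 2 (CCW):
XXXX
After rotation 3 (CCW):
X
X
X
X
After rotation 4 (CCW):
XXXX
After rotation 5 (CCW):
X
X
X
X

Answer: X
X
X
X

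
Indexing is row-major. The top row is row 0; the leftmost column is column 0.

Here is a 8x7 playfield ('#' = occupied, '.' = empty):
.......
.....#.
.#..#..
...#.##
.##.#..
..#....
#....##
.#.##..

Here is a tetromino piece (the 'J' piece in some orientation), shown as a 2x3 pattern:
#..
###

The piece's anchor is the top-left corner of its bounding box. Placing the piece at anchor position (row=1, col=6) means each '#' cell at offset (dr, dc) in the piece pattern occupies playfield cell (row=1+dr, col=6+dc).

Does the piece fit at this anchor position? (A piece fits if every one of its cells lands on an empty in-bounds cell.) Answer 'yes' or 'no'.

Check each piece cell at anchor (1, 6):
  offset (0,0) -> (1,6): empty -> OK
  offset (1,0) -> (2,6): empty -> OK
  offset (1,1) -> (2,7): out of bounds -> FAIL
  offset (1,2) -> (2,8): out of bounds -> FAIL
All cells valid: no

Answer: no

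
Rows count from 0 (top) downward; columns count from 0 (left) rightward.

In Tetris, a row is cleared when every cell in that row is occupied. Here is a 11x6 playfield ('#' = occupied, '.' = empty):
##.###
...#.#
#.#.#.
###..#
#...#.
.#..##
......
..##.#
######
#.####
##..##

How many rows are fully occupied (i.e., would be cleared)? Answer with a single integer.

Check each row:
  row 0: 1 empty cell -> not full
  row 1: 4 empty cells -> not full
  row 2: 3 empty cells -> not full
  row 3: 2 empty cells -> not full
  row 4: 4 empty cells -> not full
  row 5: 3 empty cells -> not full
  row 6: 6 empty cells -> not full
  row 7: 3 empty cells -> not full
  row 8: 0 empty cells -> FULL (clear)
  row 9: 1 empty cell -> not full
  row 10: 2 empty cells -> not full
Total rows cleared: 1

Answer: 1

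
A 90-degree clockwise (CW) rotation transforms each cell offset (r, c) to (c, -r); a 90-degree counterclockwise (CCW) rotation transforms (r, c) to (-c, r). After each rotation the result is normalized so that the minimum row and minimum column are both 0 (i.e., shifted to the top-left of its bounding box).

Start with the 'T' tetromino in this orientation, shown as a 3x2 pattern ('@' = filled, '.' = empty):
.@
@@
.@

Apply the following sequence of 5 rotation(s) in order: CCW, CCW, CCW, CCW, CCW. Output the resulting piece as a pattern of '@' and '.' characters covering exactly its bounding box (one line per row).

Start:
.@
@@
.@
After rotation 1 (CCW):
@@@
.@.
After rotation 2 (CCW):
@.
@@
@.
After rotation 3 (CCW):
.@.
@@@
After rotation 4 (CCW):
.@
@@
.@
After rotation 5 (CCW):
@@@
.@.

Answer: @@@
.@.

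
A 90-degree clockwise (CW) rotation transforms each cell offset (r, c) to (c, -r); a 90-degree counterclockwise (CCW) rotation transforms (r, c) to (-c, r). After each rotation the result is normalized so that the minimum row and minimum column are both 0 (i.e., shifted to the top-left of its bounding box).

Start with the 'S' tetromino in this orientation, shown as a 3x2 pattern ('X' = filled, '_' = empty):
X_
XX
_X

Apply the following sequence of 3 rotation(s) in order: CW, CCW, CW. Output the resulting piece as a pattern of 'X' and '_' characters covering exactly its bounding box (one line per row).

Start:
X_
XX
_X
After rotation 1 (CW):
_XX
XX_
After rotation 2 (CCW):
X_
XX
_X
After rotation 3 (CW):
_XX
XX_

Answer: _XX
XX_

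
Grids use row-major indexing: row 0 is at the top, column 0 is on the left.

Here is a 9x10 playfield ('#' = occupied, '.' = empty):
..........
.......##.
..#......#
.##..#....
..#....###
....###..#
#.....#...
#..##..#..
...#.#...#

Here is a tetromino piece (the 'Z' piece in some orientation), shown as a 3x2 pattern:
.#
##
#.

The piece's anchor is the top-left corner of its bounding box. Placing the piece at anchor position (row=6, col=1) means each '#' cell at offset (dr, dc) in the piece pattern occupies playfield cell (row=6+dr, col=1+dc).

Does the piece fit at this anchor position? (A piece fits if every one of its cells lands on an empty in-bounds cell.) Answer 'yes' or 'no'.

Check each piece cell at anchor (6, 1):
  offset (0,1) -> (6,2): empty -> OK
  offset (1,0) -> (7,1): empty -> OK
  offset (1,1) -> (7,2): empty -> OK
  offset (2,0) -> (8,1): empty -> OK
All cells valid: yes

Answer: yes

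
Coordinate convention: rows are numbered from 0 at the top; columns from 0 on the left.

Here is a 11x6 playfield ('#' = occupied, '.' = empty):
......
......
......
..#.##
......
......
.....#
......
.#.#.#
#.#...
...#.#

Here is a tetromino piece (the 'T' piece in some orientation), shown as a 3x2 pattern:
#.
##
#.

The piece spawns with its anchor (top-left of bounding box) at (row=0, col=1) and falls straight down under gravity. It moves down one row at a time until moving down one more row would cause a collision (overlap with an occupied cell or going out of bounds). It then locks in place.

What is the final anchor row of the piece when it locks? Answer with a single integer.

Answer: 1

Derivation:
Spawn at (row=0, col=1). Try each row:
  row 0: fits
  row 1: fits
  row 2: blocked -> lock at row 1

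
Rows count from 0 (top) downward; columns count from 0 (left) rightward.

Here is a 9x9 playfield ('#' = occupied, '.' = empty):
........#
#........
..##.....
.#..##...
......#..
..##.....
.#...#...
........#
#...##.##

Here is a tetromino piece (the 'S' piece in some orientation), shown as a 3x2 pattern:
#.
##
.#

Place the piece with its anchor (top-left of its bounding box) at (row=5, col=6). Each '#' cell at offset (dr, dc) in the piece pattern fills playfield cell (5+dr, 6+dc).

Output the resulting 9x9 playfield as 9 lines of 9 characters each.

Fill (5+0,6+0) = (5,6)
Fill (5+1,6+0) = (6,6)
Fill (5+1,6+1) = (6,7)
Fill (5+2,6+1) = (7,7)

Answer: ........#
#........
..##.....
.#..##...
......#..
..##..#..
.#...###.
.......##
#...##.##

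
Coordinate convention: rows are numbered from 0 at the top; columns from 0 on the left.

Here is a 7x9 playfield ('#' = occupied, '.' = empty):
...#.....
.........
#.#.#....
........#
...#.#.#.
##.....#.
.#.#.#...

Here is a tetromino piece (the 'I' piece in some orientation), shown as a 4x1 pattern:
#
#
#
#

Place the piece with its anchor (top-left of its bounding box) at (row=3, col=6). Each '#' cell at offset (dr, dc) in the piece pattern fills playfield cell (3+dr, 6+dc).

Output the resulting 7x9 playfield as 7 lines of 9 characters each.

Fill (3+0,6+0) = (3,6)
Fill (3+1,6+0) = (4,6)
Fill (3+2,6+0) = (5,6)
Fill (3+3,6+0) = (6,6)

Answer: ...#.....
.........
#.#.#....
......#.#
...#.###.
##....##.
.#.#.##..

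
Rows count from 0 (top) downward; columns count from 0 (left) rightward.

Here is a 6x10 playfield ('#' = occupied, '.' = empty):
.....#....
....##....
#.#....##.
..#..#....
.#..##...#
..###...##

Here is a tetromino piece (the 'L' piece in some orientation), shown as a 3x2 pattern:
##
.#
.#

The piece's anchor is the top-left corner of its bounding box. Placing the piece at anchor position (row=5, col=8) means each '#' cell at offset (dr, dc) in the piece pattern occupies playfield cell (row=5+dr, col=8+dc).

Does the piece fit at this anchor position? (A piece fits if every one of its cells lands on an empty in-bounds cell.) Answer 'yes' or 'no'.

Answer: no

Derivation:
Check each piece cell at anchor (5, 8):
  offset (0,0) -> (5,8): occupied ('#') -> FAIL
  offset (0,1) -> (5,9): occupied ('#') -> FAIL
  offset (1,1) -> (6,9): out of bounds -> FAIL
  offset (2,1) -> (7,9): out of bounds -> FAIL
All cells valid: no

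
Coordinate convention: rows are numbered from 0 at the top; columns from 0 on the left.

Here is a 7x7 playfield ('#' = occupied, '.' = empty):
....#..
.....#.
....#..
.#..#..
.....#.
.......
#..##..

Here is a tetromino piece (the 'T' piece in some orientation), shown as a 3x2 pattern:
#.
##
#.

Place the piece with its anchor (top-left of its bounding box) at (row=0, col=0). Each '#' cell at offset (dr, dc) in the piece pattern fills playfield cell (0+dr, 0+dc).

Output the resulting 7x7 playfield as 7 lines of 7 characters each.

Answer: #...#..
##...#.
#...#..
.#..#..
.....#.
.......
#..##..

Derivation:
Fill (0+0,0+0) = (0,0)
Fill (0+1,0+0) = (1,0)
Fill (0+1,0+1) = (1,1)
Fill (0+2,0+0) = (2,0)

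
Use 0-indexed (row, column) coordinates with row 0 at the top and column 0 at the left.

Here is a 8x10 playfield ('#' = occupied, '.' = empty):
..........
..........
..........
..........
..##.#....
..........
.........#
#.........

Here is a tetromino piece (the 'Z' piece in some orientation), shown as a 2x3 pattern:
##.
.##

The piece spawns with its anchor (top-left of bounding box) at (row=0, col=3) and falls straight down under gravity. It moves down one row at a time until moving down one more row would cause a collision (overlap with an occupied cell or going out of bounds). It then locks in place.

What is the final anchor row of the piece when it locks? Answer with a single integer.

Answer: 2

Derivation:
Spawn at (row=0, col=3). Try each row:
  row 0: fits
  row 1: fits
  row 2: fits
  row 3: blocked -> lock at row 2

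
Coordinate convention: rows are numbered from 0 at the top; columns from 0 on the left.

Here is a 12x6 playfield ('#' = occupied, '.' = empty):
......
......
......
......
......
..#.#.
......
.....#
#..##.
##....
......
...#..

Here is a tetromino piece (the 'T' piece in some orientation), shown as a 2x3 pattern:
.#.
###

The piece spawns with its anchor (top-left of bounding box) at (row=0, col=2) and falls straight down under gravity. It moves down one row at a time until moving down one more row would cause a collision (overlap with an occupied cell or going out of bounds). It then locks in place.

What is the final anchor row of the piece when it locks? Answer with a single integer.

Answer: 3

Derivation:
Spawn at (row=0, col=2). Try each row:
  row 0: fits
  row 1: fits
  row 2: fits
  row 3: fits
  row 4: blocked -> lock at row 3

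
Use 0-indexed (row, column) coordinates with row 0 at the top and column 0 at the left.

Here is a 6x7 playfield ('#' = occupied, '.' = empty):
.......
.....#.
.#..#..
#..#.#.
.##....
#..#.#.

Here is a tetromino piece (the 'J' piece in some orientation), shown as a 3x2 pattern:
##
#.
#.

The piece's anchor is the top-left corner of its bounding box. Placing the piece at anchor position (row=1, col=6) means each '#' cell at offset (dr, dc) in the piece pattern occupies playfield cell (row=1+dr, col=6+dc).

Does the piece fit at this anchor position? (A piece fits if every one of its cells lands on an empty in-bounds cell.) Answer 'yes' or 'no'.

Check each piece cell at anchor (1, 6):
  offset (0,0) -> (1,6): empty -> OK
  offset (0,1) -> (1,7): out of bounds -> FAIL
  offset (1,0) -> (2,6): empty -> OK
  offset (2,0) -> (3,6): empty -> OK
All cells valid: no

Answer: no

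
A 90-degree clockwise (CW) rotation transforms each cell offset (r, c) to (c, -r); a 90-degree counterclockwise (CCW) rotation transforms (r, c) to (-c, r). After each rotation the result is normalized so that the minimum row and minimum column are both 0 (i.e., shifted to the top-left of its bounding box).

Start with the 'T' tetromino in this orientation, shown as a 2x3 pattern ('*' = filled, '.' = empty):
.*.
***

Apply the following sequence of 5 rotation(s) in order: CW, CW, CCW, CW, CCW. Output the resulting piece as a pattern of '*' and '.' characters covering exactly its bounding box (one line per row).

Start:
.*.
***
After rotation 1 (CW):
*.
**
*.
After rotation 2 (CW):
***
.*.
After rotation 3 (CCW):
*.
**
*.
After rotation 4 (CW):
***
.*.
After rotation 5 (CCW):
*.
**
*.

Answer: *.
**
*.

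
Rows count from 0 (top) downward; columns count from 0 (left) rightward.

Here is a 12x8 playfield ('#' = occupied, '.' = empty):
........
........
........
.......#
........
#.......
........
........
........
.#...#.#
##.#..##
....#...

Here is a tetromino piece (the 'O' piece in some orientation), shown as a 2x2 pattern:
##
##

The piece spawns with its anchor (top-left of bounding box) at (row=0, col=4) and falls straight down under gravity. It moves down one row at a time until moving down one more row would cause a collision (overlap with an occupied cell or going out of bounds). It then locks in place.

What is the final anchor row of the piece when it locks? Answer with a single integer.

Answer: 7

Derivation:
Spawn at (row=0, col=4). Try each row:
  row 0: fits
  row 1: fits
  row 2: fits
  row 3: fits
  row 4: fits
  row 5: fits
  row 6: fits
  row 7: fits
  row 8: blocked -> lock at row 7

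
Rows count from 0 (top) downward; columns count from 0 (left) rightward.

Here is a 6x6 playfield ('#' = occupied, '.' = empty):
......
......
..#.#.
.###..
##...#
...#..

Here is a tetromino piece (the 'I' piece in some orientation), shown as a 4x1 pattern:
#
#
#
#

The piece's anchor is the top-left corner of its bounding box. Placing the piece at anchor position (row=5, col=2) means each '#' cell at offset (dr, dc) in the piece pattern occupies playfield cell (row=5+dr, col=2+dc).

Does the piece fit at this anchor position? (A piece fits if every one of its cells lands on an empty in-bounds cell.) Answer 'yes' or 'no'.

Check each piece cell at anchor (5, 2):
  offset (0,0) -> (5,2): empty -> OK
  offset (1,0) -> (6,2): out of bounds -> FAIL
  offset (2,0) -> (7,2): out of bounds -> FAIL
  offset (3,0) -> (8,2): out of bounds -> FAIL
All cells valid: no

Answer: no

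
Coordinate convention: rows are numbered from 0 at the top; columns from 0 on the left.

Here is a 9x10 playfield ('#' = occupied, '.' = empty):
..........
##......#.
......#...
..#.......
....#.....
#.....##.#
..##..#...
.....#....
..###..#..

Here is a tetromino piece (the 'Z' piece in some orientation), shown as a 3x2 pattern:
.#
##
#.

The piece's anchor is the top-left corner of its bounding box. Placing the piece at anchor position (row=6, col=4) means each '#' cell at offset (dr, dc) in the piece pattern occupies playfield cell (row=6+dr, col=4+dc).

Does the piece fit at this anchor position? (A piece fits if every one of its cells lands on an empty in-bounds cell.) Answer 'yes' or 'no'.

Check each piece cell at anchor (6, 4):
  offset (0,1) -> (6,5): empty -> OK
  offset (1,0) -> (7,4): empty -> OK
  offset (1,1) -> (7,5): occupied ('#') -> FAIL
  offset (2,0) -> (8,4): occupied ('#') -> FAIL
All cells valid: no

Answer: no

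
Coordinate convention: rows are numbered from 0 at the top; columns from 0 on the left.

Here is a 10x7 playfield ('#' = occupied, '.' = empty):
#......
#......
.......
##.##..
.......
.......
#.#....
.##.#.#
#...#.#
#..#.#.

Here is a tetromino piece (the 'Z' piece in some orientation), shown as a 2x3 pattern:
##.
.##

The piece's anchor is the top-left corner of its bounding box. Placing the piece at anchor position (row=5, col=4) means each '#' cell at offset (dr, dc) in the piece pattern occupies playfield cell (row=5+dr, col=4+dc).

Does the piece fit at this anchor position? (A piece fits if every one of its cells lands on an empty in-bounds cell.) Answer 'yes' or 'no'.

Answer: yes

Derivation:
Check each piece cell at anchor (5, 4):
  offset (0,0) -> (5,4): empty -> OK
  offset (0,1) -> (5,5): empty -> OK
  offset (1,1) -> (6,5): empty -> OK
  offset (1,2) -> (6,6): empty -> OK
All cells valid: yes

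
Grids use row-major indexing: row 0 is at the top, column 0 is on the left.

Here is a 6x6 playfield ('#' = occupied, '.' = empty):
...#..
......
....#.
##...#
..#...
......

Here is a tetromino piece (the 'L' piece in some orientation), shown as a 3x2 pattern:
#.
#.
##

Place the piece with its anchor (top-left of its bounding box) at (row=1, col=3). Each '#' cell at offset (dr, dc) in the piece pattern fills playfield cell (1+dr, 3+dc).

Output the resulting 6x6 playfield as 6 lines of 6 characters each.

Fill (1+0,3+0) = (1,3)
Fill (1+1,3+0) = (2,3)
Fill (1+2,3+0) = (3,3)
Fill (1+2,3+1) = (3,4)

Answer: ...#..
...#..
...##.
##.###
..#...
......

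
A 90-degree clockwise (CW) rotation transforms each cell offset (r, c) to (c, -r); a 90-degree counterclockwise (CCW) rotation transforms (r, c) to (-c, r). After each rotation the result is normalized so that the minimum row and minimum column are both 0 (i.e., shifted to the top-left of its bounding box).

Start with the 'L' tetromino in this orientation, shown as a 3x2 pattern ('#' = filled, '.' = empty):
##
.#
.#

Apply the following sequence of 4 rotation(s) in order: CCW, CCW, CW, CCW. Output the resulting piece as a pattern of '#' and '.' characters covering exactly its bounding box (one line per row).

Start:
##
.#
.#
After rotation 1 (CCW):
###
#..
After rotation 2 (CCW):
#.
#.
##
After rotation 3 (CW):
###
#..
After rotation 4 (CCW):
#.
#.
##

Answer: #.
#.
##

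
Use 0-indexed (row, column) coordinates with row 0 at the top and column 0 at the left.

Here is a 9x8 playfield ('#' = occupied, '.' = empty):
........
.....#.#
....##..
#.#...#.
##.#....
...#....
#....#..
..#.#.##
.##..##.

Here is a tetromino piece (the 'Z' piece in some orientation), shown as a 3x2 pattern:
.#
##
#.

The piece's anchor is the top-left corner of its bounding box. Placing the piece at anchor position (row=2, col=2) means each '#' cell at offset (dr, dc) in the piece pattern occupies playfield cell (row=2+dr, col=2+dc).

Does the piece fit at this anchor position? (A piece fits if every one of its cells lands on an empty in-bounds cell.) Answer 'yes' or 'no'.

Answer: no

Derivation:
Check each piece cell at anchor (2, 2):
  offset (0,1) -> (2,3): empty -> OK
  offset (1,0) -> (3,2): occupied ('#') -> FAIL
  offset (1,1) -> (3,3): empty -> OK
  offset (2,0) -> (4,2): empty -> OK
All cells valid: no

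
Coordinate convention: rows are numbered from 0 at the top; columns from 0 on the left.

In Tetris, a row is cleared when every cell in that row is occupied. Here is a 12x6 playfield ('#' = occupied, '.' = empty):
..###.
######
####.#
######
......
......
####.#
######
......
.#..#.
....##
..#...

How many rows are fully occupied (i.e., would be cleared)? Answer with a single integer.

Answer: 3

Derivation:
Check each row:
  row 0: 3 empty cells -> not full
  row 1: 0 empty cells -> FULL (clear)
  row 2: 1 empty cell -> not full
  row 3: 0 empty cells -> FULL (clear)
  row 4: 6 empty cells -> not full
  row 5: 6 empty cells -> not full
  row 6: 1 empty cell -> not full
  row 7: 0 empty cells -> FULL (clear)
  row 8: 6 empty cells -> not full
  row 9: 4 empty cells -> not full
  row 10: 4 empty cells -> not full
  row 11: 5 empty cells -> not full
Total rows cleared: 3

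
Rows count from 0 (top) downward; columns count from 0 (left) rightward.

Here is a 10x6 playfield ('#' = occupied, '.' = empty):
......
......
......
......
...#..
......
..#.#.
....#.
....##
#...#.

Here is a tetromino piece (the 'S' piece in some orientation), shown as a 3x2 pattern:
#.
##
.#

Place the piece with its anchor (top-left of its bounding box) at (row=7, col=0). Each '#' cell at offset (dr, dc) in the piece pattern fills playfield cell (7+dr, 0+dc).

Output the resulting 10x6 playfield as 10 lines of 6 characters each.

Answer: ......
......
......
......
...#..
......
..#.#.
#...#.
##..##
##..#.

Derivation:
Fill (7+0,0+0) = (7,0)
Fill (7+1,0+0) = (8,0)
Fill (7+1,0+1) = (8,1)
Fill (7+2,0+1) = (9,1)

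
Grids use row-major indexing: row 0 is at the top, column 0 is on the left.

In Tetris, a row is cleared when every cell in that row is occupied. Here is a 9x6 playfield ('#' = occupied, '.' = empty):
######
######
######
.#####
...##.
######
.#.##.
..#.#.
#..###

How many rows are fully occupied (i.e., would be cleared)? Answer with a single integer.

Answer: 4

Derivation:
Check each row:
  row 0: 0 empty cells -> FULL (clear)
  row 1: 0 empty cells -> FULL (clear)
  row 2: 0 empty cells -> FULL (clear)
  row 3: 1 empty cell -> not full
  row 4: 4 empty cells -> not full
  row 5: 0 empty cells -> FULL (clear)
  row 6: 3 empty cells -> not full
  row 7: 4 empty cells -> not full
  row 8: 2 empty cells -> not full
Total rows cleared: 4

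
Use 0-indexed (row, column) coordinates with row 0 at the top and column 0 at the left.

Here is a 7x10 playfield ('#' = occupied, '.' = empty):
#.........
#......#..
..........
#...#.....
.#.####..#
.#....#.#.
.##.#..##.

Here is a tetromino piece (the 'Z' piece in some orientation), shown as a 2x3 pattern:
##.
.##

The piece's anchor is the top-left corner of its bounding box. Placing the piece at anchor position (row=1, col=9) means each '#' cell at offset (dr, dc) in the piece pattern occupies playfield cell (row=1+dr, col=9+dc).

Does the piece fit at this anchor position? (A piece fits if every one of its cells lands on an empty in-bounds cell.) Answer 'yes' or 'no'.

Answer: no

Derivation:
Check each piece cell at anchor (1, 9):
  offset (0,0) -> (1,9): empty -> OK
  offset (0,1) -> (1,10): out of bounds -> FAIL
  offset (1,1) -> (2,10): out of bounds -> FAIL
  offset (1,2) -> (2,11): out of bounds -> FAIL
All cells valid: no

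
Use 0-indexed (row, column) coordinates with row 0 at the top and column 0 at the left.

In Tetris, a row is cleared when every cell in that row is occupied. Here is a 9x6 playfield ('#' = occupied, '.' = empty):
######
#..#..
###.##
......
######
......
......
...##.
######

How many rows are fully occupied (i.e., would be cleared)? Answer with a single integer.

Answer: 3

Derivation:
Check each row:
  row 0: 0 empty cells -> FULL (clear)
  row 1: 4 empty cells -> not full
  row 2: 1 empty cell -> not full
  row 3: 6 empty cells -> not full
  row 4: 0 empty cells -> FULL (clear)
  row 5: 6 empty cells -> not full
  row 6: 6 empty cells -> not full
  row 7: 4 empty cells -> not full
  row 8: 0 empty cells -> FULL (clear)
Total rows cleared: 3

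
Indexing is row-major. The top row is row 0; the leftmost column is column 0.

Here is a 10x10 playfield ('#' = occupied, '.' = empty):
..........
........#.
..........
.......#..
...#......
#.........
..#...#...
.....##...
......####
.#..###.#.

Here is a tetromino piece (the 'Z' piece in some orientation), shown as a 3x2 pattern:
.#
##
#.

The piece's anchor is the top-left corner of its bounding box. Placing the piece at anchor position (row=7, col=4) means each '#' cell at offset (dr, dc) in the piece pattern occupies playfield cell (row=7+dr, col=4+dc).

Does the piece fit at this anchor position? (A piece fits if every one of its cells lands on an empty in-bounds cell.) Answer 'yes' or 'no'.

Check each piece cell at anchor (7, 4):
  offset (0,1) -> (7,5): occupied ('#') -> FAIL
  offset (1,0) -> (8,4): empty -> OK
  offset (1,1) -> (8,5): empty -> OK
  offset (2,0) -> (9,4): occupied ('#') -> FAIL
All cells valid: no

Answer: no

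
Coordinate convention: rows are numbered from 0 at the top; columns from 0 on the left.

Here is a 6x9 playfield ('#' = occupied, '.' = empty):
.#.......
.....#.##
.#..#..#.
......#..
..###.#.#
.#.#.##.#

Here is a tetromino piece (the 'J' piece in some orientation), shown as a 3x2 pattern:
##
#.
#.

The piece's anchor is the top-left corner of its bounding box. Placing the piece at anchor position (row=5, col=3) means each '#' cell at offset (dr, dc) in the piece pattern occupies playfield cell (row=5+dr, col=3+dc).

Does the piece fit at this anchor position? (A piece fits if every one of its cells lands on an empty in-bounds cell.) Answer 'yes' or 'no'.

Check each piece cell at anchor (5, 3):
  offset (0,0) -> (5,3): occupied ('#') -> FAIL
  offset (0,1) -> (5,4): empty -> OK
  offset (1,0) -> (6,3): out of bounds -> FAIL
  offset (2,0) -> (7,3): out of bounds -> FAIL
All cells valid: no

Answer: no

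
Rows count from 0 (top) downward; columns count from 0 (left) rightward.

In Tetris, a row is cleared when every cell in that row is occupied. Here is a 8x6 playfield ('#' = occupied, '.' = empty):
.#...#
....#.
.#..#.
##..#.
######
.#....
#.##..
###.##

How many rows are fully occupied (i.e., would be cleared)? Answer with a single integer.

Check each row:
  row 0: 4 empty cells -> not full
  row 1: 5 empty cells -> not full
  row 2: 4 empty cells -> not full
  row 3: 3 empty cells -> not full
  row 4: 0 empty cells -> FULL (clear)
  row 5: 5 empty cells -> not full
  row 6: 3 empty cells -> not full
  row 7: 1 empty cell -> not full
Total rows cleared: 1

Answer: 1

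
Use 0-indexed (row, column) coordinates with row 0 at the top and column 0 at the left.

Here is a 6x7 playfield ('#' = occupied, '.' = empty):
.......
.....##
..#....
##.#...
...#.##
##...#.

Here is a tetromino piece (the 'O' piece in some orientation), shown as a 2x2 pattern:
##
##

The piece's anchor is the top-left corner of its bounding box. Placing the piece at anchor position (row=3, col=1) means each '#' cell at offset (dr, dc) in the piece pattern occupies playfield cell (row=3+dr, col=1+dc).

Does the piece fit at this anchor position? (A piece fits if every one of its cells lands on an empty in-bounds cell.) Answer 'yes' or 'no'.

Check each piece cell at anchor (3, 1):
  offset (0,0) -> (3,1): occupied ('#') -> FAIL
  offset (0,1) -> (3,2): empty -> OK
  offset (1,0) -> (4,1): empty -> OK
  offset (1,1) -> (4,2): empty -> OK
All cells valid: no

Answer: no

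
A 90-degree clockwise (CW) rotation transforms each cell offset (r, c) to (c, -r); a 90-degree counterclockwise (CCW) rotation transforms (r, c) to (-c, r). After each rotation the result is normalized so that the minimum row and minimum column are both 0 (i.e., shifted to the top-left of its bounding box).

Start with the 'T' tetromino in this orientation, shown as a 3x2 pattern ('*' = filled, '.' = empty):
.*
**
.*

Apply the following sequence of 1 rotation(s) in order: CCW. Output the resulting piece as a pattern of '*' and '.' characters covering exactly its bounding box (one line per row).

Start:
.*
**
.*
After rotation 1 (CCW):
***
.*.

Answer: ***
.*.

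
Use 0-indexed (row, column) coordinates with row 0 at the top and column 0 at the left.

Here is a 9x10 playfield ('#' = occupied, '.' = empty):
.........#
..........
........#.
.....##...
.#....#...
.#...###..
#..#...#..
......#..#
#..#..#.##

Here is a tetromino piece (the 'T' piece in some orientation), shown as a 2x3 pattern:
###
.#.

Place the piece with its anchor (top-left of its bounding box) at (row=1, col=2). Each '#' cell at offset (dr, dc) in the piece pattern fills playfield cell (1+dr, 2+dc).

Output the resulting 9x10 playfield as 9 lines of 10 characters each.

Answer: .........#
..###.....
...#....#.
.....##...
.#....#...
.#...###..
#..#...#..
......#..#
#..#..#.##

Derivation:
Fill (1+0,2+0) = (1,2)
Fill (1+0,2+1) = (1,3)
Fill (1+0,2+2) = (1,4)
Fill (1+1,2+1) = (2,3)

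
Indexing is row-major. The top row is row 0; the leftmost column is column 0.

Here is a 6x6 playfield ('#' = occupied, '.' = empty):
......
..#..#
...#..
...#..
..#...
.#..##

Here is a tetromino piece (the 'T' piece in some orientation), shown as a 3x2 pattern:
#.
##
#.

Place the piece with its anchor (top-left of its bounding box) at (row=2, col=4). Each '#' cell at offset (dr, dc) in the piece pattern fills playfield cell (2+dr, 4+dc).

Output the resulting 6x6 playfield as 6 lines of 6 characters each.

Answer: ......
..#..#
...##.
...###
..#.#.
.#..##

Derivation:
Fill (2+0,4+0) = (2,4)
Fill (2+1,4+0) = (3,4)
Fill (2+1,4+1) = (3,5)
Fill (2+2,4+0) = (4,4)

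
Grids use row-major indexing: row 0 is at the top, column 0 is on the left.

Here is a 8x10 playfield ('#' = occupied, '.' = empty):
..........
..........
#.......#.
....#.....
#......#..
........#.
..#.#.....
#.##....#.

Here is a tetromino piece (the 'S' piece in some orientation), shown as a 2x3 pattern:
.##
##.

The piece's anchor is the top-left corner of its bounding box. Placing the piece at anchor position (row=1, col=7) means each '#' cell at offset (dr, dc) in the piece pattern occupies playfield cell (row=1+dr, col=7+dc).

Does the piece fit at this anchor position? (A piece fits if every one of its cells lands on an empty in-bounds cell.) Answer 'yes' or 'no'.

Check each piece cell at anchor (1, 7):
  offset (0,1) -> (1,8): empty -> OK
  offset (0,2) -> (1,9): empty -> OK
  offset (1,0) -> (2,7): empty -> OK
  offset (1,1) -> (2,8): occupied ('#') -> FAIL
All cells valid: no

Answer: no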